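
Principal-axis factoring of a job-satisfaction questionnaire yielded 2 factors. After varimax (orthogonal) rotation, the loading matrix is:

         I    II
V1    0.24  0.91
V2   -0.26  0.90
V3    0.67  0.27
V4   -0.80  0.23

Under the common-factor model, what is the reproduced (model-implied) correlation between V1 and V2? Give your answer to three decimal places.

0.757

r̂ = Σ λ_i·λ_j across factors = (0.24)(-0.26) + (0.91)(0.90)
  = -0.0624 +0.8190 = 0.7566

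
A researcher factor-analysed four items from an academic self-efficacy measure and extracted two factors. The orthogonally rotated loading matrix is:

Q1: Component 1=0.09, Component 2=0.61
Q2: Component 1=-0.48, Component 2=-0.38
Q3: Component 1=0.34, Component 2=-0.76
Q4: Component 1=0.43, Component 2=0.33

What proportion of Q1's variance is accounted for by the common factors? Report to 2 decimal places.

h² = 0.09² + 0.61² = 0.0081 + 0.3721 = 0.3802

0.38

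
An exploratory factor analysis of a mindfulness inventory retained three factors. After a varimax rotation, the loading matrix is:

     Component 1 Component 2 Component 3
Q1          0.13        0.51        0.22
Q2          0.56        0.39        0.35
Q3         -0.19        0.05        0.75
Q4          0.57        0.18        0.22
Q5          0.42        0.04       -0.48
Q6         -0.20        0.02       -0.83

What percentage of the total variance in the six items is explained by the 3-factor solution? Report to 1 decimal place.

51.0%

SS loadings by factor: 0.9079, 0.4491, 1.7011; total = 3.0581.
Total variance with 6 standardized items is 6, so the solution explains 3.0581/6 = 0.5097 = 50.97%.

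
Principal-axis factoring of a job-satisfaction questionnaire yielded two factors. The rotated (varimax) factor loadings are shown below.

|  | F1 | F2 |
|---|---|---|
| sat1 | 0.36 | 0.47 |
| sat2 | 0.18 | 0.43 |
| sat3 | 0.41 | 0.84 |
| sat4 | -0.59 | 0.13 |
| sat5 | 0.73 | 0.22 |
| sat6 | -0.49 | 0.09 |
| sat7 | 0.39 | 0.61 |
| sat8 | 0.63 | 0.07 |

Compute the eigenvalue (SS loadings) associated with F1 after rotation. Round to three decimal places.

SS loadings for F1 = 0.36² + 0.18² + 0.41² + (-0.59)² + 0.73² + (-0.49)² + 0.39² + 0.63² = 0.1296 + 0.0324 + 0.1681 + 0.3481 + 0.5329 + 0.2401 + 0.1521 + 0.3969 = 2.0002

2.000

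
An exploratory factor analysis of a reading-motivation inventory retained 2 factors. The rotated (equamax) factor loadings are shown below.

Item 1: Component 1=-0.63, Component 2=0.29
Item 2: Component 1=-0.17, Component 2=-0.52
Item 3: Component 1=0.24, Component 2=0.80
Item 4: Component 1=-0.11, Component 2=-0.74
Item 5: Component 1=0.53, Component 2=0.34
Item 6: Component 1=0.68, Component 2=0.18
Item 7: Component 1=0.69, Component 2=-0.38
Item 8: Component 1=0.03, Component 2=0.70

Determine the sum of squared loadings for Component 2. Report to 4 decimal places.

2.3245

SS loadings for Component 2 = 0.29² + (-0.52)² + 0.80² + (-0.74)² + 0.34² + 0.18² + (-0.38)² + 0.70² = 0.0841 + 0.2704 + 0.6400 + 0.5476 + 0.1156 + 0.0324 + 0.1444 + 0.4900 = 2.3245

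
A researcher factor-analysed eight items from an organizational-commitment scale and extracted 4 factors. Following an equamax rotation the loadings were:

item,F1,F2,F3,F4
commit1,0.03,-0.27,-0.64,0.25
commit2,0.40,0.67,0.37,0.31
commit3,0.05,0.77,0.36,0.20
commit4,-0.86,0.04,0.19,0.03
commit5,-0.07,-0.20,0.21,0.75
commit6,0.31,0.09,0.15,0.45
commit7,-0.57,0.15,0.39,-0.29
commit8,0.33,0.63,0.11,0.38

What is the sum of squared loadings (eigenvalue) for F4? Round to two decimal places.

SS loadings for F4 = 0.25² + 0.31² + 0.20² + 0.03² + 0.75² + 0.45² + (-0.29)² + 0.38² = 0.0625 + 0.0961 + 0.0400 + 0.0009 + 0.5625 + 0.2025 + 0.0841 + 0.1444 = 1.1930

1.19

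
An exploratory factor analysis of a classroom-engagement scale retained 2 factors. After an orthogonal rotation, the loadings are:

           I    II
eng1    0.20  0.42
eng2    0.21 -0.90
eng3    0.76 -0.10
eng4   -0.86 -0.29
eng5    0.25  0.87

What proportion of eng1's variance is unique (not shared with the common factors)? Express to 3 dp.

h² = 0.20² + 0.42² = 0.0400 + 0.1764 = 0.2164
Uniqueness u² = 1 − h² = 1 − 0.2164 = 0.7836

0.784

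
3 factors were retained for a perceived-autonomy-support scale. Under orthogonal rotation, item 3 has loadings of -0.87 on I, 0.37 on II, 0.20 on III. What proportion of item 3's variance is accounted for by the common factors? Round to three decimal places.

0.934

h² = (-0.87)² + 0.37² + 0.20² = 0.7569 + 0.1369 + 0.0400 = 0.9338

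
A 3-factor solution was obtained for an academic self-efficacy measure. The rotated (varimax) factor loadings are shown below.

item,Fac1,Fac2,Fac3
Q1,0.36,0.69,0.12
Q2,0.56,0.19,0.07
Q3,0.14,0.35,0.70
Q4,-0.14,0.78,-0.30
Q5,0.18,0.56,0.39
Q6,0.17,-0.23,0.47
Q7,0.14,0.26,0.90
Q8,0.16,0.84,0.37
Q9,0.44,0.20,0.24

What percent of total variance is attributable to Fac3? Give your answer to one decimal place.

SS loadings for Fac3 = 0.12² + 0.07² + 0.70² + (-0.30)² + 0.39² + 0.47² + 0.90² + 0.37² + 0.24² = 1.9768
With 9 standardized items, total variance = 9. Proportion = 1.9768/9 = 0.2196 → 21.96%.

22.0%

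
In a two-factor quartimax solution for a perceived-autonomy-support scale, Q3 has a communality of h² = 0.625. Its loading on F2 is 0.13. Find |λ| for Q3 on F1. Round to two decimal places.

Under orthogonal rotation h² = Σλ², so λ_F1² = h² − (0.0169) = 0.625 − 0.0169 = 0.6081.
|λ| = √0.6081 = 0.7798.

0.78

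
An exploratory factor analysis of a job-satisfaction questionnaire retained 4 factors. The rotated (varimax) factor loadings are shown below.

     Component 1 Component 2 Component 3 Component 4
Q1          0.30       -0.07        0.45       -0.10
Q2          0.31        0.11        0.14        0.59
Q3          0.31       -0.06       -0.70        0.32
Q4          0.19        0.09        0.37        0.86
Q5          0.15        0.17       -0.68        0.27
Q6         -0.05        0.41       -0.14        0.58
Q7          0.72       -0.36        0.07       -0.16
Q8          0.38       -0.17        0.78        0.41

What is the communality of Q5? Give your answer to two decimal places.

0.59

h² = 0.15² + 0.17² + (-0.68)² + 0.27² = 0.0225 + 0.0289 + 0.4624 + 0.0729 = 0.5867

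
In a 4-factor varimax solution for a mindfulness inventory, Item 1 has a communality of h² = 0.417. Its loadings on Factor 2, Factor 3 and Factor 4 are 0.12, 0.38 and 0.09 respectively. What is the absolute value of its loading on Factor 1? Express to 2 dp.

0.50

Under orthogonal rotation h² = Σλ², so λ_Factor 1² = h² − (0.1669) = 0.417 − 0.1669 = 0.2501.
|λ| = √0.2501 = 0.5001.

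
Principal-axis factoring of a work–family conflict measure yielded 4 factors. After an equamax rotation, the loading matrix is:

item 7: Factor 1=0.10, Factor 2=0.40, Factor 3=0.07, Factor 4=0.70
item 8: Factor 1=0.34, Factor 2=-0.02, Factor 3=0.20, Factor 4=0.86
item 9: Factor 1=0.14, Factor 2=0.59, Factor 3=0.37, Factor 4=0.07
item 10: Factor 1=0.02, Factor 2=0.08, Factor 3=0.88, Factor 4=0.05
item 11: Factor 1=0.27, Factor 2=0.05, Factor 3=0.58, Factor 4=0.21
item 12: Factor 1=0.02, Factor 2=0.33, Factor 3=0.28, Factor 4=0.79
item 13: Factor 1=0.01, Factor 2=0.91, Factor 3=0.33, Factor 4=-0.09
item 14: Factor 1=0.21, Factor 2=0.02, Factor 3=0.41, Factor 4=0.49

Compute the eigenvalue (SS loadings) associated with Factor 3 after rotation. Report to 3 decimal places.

1.648

SS loadings for Factor 3 = 0.07² + 0.20² + 0.37² + 0.88² + 0.58² + 0.28² + 0.33² + 0.41² = 0.0049 + 0.0400 + 0.1369 + 0.7744 + 0.3364 + 0.0784 + 0.1089 + 0.1681 = 1.6480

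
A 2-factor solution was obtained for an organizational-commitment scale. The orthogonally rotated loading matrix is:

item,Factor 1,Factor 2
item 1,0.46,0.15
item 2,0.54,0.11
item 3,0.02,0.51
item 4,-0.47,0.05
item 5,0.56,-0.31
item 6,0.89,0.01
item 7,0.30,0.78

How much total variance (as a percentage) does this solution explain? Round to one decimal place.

41.7%

SS loadings by factor: 1.9202, 1.0018; total = 2.9220.
Total variance with 7 standardized items is 7, so the solution explains 2.9220/7 = 0.4174 = 41.74%.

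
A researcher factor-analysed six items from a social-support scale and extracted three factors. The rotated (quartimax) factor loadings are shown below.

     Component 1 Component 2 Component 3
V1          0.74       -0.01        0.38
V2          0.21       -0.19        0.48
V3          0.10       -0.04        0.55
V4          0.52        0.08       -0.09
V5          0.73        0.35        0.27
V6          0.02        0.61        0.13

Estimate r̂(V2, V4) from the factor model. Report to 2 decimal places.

0.05

r̂ = Σ λ_i·λ_j across factors = (0.21)(0.52) + (-0.19)(0.08) + (0.48)(-0.09)
  = +0.1092 -0.0152 -0.0432 = 0.0508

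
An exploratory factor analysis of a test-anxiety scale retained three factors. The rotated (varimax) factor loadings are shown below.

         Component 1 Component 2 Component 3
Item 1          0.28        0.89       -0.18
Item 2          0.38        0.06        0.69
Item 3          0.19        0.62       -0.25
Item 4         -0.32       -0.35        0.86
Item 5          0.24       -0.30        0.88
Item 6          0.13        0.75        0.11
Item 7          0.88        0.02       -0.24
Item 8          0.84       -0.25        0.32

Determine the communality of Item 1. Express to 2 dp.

h² = 0.28² + 0.89² + (-0.18)² = 0.0784 + 0.7921 + 0.0324 = 0.9029

0.90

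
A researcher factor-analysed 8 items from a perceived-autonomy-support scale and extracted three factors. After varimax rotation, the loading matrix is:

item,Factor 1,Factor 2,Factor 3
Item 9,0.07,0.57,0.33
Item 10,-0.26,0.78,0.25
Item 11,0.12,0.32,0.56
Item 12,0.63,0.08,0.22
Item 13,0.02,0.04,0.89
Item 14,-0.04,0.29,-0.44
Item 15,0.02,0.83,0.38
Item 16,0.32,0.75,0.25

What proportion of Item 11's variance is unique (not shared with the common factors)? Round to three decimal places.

h² = 0.12² + 0.32² + 0.56² = 0.0144 + 0.1024 + 0.3136 = 0.4304
Uniqueness u² = 1 − h² = 1 − 0.4304 = 0.5696

0.570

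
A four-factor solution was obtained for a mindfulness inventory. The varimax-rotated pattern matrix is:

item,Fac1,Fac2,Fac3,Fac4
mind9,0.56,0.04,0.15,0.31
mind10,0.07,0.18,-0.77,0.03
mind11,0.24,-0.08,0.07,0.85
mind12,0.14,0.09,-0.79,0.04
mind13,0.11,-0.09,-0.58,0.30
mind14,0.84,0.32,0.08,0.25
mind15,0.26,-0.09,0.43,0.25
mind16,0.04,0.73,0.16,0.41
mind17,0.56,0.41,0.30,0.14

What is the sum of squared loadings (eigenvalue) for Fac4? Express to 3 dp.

1.224

SS loadings for Fac4 = 0.31² + 0.03² + 0.85² + 0.04² + 0.30² + 0.25² + 0.25² + 0.41² + 0.14² = 0.0961 + 0.0009 + 0.7225 + 0.0016 + 0.0900 + 0.0625 + 0.0625 + 0.1681 + 0.0196 = 1.2238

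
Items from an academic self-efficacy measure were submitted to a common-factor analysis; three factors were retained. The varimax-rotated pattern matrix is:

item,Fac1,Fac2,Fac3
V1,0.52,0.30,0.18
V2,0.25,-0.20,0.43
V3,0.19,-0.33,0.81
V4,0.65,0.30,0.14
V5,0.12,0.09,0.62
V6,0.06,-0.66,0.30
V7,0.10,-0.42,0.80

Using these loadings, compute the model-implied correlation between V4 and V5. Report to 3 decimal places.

r̂ = Σ λ_i·λ_j across factors = (0.65)(0.12) + (0.30)(0.09) + (0.14)(0.62)
  = +0.0780 +0.0270 +0.0868 = 0.1918

0.192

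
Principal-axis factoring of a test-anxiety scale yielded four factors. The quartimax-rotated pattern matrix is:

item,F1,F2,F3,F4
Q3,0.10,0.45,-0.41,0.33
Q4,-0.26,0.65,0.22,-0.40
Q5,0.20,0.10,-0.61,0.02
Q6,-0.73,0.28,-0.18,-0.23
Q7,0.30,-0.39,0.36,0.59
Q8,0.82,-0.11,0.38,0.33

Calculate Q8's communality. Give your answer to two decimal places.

0.94

h² = 0.82² + (-0.11)² + 0.38² + 0.33² = 0.6724 + 0.0121 + 0.1444 + 0.1089 = 0.9378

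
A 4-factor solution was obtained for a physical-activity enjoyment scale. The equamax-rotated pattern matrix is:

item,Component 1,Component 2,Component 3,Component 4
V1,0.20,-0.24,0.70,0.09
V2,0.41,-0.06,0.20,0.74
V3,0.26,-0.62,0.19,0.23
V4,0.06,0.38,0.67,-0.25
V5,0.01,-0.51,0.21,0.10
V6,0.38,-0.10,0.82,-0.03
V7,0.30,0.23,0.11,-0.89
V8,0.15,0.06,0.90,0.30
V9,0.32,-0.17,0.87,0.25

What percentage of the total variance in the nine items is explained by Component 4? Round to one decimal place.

SS loadings for Component 4 = 0.09² + 0.74² + 0.23² + (-0.25)² + 0.10² + (-0.03)² + (-0.89)² + 0.30² + 0.25² = 1.6266
With 9 standardized items, total variance = 9. Proportion = 1.6266/9 = 0.1807 → 18.07%.

18.1%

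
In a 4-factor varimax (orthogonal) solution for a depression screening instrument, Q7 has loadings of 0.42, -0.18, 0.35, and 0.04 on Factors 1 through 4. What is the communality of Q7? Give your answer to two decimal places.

h² = 0.42² + (-0.18)² + 0.35² + 0.04² = 0.1764 + 0.0324 + 0.1225 + 0.0016 = 0.3329

0.33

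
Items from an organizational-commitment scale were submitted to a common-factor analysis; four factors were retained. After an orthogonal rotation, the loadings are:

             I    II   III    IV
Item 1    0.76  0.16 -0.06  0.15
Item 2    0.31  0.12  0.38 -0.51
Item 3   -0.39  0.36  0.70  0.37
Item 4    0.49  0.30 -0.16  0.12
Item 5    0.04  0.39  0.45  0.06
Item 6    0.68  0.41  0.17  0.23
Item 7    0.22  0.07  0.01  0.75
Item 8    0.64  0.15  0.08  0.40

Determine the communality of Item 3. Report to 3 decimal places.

0.909

h² = (-0.39)² + 0.36² + 0.70² + 0.37² = 0.1521 + 0.1296 + 0.4900 + 0.1369 = 0.9086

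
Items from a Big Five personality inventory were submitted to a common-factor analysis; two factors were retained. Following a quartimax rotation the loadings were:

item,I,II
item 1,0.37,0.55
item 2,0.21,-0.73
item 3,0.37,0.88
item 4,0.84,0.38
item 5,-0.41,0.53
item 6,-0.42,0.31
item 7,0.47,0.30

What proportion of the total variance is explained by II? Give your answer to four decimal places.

0.3173

SS loadings for II = 0.55² + (-0.73)² + 0.88² + 0.38² + 0.53² + 0.31² + 0.30² = 2.2212
Proportion of variance = 2.2212 / 7 = 0.3173.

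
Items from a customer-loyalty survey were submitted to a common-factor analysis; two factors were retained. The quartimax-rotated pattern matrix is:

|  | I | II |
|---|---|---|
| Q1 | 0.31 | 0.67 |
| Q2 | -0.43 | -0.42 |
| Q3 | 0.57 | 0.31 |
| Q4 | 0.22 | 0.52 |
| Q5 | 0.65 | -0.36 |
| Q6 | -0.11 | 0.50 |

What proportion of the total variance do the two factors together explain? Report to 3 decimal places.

0.410

SS loadings by factor: 1.0889, 1.3714; total = 2.4603.
Total variance with 6 standardized items is 6, so the solution explains 2.4603/6 = 0.4101.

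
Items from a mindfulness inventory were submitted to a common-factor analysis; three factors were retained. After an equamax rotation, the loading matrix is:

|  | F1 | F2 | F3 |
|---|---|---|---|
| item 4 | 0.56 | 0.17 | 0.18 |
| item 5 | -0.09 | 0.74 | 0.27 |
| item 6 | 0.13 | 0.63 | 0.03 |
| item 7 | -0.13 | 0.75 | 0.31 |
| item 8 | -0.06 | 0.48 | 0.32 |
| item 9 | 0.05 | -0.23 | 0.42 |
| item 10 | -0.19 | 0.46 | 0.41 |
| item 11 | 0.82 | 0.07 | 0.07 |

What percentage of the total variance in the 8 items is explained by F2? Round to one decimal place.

SS loadings for F2 = 0.17² + 0.74² + 0.63² + 0.75² + 0.48² + (-0.23)² + 0.46² + 0.07² = 2.0357
With 8 standardized items, total variance = 8. Proportion = 2.0357/8 = 0.2545 → 25.45%.

25.4%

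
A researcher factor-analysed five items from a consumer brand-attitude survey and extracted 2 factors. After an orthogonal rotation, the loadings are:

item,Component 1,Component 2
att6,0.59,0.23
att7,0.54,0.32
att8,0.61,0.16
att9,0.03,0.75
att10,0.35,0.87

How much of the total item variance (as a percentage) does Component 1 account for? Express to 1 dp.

22.7%

SS loadings for Component 1 = 0.59² + 0.54² + 0.61² + 0.03² + 0.35² = 1.1352
With 5 standardized items, total variance = 5. Proportion = 1.1352/5 = 0.2270 → 22.70%.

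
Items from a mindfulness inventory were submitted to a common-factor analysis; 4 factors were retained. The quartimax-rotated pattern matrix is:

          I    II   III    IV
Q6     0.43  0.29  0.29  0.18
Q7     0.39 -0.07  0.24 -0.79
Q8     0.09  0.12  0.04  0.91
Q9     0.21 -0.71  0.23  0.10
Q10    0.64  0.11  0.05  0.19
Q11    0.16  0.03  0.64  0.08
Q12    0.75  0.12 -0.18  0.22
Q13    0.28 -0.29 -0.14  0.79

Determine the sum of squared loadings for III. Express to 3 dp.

SS loadings for III = 0.29² + 0.24² + 0.04² + 0.23² + 0.05² + 0.64² + (-0.18)² + (-0.14)² = 0.0841 + 0.0576 + 0.0016 + 0.0529 + 0.0025 + 0.4096 + 0.0324 + 0.0196 = 0.6603

0.660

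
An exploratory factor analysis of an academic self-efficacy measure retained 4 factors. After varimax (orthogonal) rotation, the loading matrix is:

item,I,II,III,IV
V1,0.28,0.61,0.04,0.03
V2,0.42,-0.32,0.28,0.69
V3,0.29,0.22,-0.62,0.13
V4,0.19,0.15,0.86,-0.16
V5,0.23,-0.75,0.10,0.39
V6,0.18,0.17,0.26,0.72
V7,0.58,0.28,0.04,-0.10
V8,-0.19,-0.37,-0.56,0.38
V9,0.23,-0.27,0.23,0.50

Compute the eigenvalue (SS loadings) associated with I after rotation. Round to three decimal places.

0.886

SS loadings for I = 0.28² + 0.42² + 0.29² + 0.19² + 0.23² + 0.18² + 0.58² + (-0.19)² + 0.23² = 0.0784 + 0.1764 + 0.0841 + 0.0361 + 0.0529 + 0.0324 + 0.3364 + 0.0361 + 0.0529 = 0.8857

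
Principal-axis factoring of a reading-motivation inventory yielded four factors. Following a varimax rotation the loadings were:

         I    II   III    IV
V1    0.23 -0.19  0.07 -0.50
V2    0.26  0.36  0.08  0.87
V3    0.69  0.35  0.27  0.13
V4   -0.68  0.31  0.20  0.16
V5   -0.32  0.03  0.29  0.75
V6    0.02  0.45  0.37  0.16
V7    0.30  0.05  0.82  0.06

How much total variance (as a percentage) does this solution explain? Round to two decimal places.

SS loadings by factor: 1.2518, 0.5902, 1.0176, 1.6411; total = 4.5007.
Total variance with 7 standardized items is 7, so the solution explains 4.5007/7 = 0.6430 = 64.30%.

64.30%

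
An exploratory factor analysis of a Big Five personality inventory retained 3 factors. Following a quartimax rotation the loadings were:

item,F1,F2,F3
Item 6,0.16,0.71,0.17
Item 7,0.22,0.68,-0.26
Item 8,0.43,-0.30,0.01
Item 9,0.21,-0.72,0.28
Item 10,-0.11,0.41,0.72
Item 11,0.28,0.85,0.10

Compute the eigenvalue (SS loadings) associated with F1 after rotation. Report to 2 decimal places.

0.39

SS loadings for F1 = 0.16² + 0.22² + 0.43² + 0.21² + (-0.11)² + 0.28² = 0.0256 + 0.0484 + 0.1849 + 0.0441 + 0.0121 + 0.0784 = 0.3935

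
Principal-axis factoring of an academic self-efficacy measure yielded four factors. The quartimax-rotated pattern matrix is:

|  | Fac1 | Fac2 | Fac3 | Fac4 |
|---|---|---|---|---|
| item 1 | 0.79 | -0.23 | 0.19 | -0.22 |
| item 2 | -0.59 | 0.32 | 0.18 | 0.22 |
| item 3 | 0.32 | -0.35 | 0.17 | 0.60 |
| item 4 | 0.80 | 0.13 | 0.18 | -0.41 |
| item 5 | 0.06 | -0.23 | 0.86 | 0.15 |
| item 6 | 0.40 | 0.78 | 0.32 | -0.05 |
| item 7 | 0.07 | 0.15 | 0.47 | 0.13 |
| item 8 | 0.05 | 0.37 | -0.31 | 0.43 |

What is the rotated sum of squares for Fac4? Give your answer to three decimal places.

SS loadings for Fac4 = (-0.22)² + 0.22² + 0.60² + (-0.41)² + 0.15² + (-0.05)² + 0.13² + 0.43² = 0.0484 + 0.0484 + 0.3600 + 0.1681 + 0.0225 + 0.0025 + 0.0169 + 0.1849 = 0.8517

0.852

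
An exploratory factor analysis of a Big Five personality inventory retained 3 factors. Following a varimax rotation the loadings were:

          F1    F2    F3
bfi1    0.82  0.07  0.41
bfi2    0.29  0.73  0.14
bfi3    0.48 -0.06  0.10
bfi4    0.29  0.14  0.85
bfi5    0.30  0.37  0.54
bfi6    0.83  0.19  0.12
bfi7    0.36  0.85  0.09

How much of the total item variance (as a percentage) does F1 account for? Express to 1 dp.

SS loadings for F1 = 0.82² + 0.29² + 0.48² + 0.29² + 0.30² + 0.83² + 0.36² = 1.9795
With 7 standardized items, total variance = 7. Proportion = 1.9795/7 = 0.2828 → 28.28%.

28.3%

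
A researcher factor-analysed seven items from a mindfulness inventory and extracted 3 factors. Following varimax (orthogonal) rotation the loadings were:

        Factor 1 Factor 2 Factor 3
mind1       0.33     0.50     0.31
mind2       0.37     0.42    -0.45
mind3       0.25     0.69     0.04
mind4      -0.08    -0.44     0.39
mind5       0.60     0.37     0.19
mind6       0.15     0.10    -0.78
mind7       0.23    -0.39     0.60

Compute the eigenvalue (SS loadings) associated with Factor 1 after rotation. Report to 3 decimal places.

0.750

SS loadings for Factor 1 = 0.33² + 0.37² + 0.25² + (-0.08)² + 0.60² + 0.15² + 0.23² = 0.1089 + 0.1369 + 0.0625 + 0.0064 + 0.3600 + 0.0225 + 0.0529 = 0.7501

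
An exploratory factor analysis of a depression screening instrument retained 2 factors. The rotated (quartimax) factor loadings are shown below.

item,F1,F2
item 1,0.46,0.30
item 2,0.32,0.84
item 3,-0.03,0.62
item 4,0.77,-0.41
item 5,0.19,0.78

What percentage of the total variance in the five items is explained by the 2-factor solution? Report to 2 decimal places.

SS loadings by factor: 0.9439, 1.9565; total = 2.9004.
Total variance with 5 standardized items is 5, so the solution explains 2.9004/5 = 0.5801 = 58.01%.

58.01%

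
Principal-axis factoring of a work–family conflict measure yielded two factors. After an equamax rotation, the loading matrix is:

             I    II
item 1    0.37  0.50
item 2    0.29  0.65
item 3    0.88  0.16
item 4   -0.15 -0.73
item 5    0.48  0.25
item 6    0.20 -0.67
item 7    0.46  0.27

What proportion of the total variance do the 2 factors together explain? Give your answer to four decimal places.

SS loadings by factor: 1.4999, 1.8153; total = 3.3152.
Total variance with 7 standardized items is 7, so the solution explains 3.3152/7 = 0.4736.

0.4736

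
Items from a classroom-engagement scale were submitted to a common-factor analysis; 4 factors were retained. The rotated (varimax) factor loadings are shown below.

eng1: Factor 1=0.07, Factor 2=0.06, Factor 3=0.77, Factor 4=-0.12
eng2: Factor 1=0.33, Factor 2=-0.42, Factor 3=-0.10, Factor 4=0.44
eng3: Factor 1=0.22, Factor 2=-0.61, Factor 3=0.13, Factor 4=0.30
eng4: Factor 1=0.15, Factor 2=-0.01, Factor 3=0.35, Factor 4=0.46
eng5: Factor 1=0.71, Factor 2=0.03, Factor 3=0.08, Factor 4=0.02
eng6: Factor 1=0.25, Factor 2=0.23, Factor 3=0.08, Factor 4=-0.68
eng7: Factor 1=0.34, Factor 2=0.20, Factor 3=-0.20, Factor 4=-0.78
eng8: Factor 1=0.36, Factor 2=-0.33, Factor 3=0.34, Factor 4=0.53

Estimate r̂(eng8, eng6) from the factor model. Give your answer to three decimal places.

-0.319

r̂ = Σ λ_i·λ_j across factors = (0.36)(0.25) + (-0.33)(0.23) + (0.34)(0.08) + (0.53)(-0.68)
  = +0.0900 -0.0759 +0.0272 -0.3604 = -0.3191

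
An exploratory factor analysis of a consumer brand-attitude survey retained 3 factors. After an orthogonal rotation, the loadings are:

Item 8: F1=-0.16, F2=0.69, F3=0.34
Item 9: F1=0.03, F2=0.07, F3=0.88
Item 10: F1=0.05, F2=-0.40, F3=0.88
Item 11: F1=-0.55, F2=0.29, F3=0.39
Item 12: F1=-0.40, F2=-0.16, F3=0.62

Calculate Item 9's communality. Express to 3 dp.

0.780

h² = 0.03² + 0.07² + 0.88² = 0.0009 + 0.0049 + 0.7744 = 0.7802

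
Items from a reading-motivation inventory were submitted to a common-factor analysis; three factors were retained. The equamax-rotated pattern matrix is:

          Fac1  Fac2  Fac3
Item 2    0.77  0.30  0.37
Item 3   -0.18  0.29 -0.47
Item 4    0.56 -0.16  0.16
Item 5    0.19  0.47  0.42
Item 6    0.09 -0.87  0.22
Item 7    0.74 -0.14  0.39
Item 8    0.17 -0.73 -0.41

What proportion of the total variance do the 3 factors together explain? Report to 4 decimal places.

Communalities: 0.8198, 0.3374, 0.3648, 0.4334, 0.8134, 0.7193, 0.7299; Σh² = 4.2180.
Total variance with 7 standardized items is 7, so the solution explains 4.2180/7 = 0.6026.

0.6026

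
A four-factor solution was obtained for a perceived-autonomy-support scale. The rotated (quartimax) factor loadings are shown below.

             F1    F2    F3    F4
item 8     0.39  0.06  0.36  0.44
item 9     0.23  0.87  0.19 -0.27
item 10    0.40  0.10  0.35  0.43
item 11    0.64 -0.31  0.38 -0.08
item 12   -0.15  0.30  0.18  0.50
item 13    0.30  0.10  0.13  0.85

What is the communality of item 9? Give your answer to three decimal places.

0.919

h² = 0.23² + 0.87² + 0.19² + (-0.27)² = 0.0529 + 0.7569 + 0.0361 + 0.0729 = 0.9188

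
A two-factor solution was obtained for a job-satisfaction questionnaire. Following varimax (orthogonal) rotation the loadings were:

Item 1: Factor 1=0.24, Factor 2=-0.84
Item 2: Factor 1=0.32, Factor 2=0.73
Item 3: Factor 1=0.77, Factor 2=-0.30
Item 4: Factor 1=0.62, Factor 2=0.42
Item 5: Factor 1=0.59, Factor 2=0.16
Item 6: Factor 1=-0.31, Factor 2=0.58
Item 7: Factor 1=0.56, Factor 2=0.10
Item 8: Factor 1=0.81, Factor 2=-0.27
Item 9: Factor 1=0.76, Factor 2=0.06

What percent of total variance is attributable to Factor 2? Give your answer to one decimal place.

SS loadings for Factor 2 = (-0.84)² + 0.73² + (-0.30)² + 0.42² + 0.16² + 0.58² + 0.10² + (-0.27)² + 0.06² = 1.9534
With 9 standardized items, total variance = 9. Proportion = 1.9534/9 = 0.2170 → 21.70%.

21.7%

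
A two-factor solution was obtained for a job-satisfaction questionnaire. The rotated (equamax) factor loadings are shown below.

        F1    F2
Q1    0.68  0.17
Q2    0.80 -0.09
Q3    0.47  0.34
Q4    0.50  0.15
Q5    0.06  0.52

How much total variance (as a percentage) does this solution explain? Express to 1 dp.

SS loadings by factor: 1.5769, 0.4455; total = 2.0224.
Total variance with 5 standardized items is 5, so the solution explains 2.0224/5 = 0.4045 = 40.45%.

40.4%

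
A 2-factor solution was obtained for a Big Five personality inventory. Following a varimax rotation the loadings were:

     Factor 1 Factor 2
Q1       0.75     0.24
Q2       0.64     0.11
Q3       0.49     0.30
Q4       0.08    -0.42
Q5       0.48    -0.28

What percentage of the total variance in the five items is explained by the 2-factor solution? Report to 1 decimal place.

SS loadings by factor: 1.4490, 0.4145; total = 1.8635.
Total variance with 5 standardized items is 5, so the solution explains 1.8635/5 = 0.3727 = 37.27%.

37.3%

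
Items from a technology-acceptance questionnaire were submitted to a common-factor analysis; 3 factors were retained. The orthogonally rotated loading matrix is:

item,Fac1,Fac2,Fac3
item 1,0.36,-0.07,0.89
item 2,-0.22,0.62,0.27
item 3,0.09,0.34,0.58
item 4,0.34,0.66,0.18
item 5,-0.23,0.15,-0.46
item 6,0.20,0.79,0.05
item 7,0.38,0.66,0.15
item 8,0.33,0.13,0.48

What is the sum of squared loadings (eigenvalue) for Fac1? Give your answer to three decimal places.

SS loadings for Fac1 = 0.36² + (-0.22)² + 0.09² + 0.34² + (-0.23)² + 0.20² + 0.38² + 0.33² = 0.1296 + 0.0484 + 0.0081 + 0.1156 + 0.0529 + 0.0400 + 0.1444 + 0.1089 = 0.6479

0.648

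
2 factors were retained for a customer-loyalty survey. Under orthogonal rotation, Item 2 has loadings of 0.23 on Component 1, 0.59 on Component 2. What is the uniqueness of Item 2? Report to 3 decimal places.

0.599

h² = 0.23² + 0.59² = 0.0529 + 0.3481 = 0.4010
Uniqueness u² = 1 − h² = 1 − 0.4010 = 0.5990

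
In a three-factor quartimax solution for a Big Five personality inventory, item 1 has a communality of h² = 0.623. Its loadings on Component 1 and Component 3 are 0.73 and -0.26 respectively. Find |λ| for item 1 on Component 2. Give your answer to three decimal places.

Under orthogonal rotation h² = Σλ², so λ_Component 2² = h² − (0.6005) = 0.623 − 0.6005 = 0.0225.
|λ| = √0.0225 = 0.1500.

0.150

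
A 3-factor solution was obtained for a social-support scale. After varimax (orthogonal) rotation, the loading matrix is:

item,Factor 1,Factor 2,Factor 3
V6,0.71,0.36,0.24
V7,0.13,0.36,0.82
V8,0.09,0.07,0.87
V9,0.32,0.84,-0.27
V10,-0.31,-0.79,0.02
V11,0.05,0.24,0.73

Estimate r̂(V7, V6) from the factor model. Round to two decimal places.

0.42

r̂ = Σ λ_i·λ_j across factors = (0.13)(0.71) + (0.36)(0.36) + (0.82)(0.24)
  = +0.0923 +0.1296 +0.1968 = 0.4187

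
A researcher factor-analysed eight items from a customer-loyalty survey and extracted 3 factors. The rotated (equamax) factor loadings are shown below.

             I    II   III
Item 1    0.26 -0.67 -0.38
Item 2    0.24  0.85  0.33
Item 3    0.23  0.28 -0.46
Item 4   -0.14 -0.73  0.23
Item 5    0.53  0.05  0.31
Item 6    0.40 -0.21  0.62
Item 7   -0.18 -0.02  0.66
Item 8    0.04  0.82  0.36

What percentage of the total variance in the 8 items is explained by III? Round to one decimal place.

19.5%

SS loadings for III = (-0.38)² + 0.33² + (-0.46)² + 0.23² + 0.31² + 0.62² + 0.66² + 0.36² = 1.5635
With 8 standardized items, total variance = 8. Proportion = 1.5635/8 = 0.1954 → 19.54%.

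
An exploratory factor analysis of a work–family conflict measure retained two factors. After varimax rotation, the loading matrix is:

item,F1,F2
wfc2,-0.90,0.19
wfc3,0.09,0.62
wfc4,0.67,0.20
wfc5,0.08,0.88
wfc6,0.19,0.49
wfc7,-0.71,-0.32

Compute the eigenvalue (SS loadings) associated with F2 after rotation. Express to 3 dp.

SS loadings for F2 = 0.19² + 0.62² + 0.20² + 0.88² + 0.49² + (-0.32)² = 0.0361 + 0.3844 + 0.0400 + 0.7744 + 0.2401 + 0.1024 = 1.5774

1.577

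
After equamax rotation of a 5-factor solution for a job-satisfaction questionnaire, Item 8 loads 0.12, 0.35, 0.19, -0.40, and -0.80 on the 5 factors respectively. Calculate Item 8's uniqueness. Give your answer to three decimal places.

0.027

h² = 0.12² + 0.35² + 0.19² + (-0.40)² + (-0.80)² = 0.0144 + 0.1225 + 0.0361 + 0.1600 + 0.6400 = 0.9730
Uniqueness u² = 1 − h² = 1 − 0.9730 = 0.0270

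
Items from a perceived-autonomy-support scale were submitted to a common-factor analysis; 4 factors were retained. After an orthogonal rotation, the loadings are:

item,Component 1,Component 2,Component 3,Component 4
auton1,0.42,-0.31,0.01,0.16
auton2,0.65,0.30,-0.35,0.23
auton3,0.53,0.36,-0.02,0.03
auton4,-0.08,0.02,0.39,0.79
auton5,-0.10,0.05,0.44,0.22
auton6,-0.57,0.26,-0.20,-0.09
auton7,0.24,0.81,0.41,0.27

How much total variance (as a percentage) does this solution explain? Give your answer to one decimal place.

Communalities: 0.2982, 0.6879, 0.4118, 0.7830, 0.2545, 0.4406, 0.9547; Σh² = 3.8307.
Total variance with 7 standardized items is 7, so the solution explains 3.8307/7 = 0.5472 = 54.72%.

54.7%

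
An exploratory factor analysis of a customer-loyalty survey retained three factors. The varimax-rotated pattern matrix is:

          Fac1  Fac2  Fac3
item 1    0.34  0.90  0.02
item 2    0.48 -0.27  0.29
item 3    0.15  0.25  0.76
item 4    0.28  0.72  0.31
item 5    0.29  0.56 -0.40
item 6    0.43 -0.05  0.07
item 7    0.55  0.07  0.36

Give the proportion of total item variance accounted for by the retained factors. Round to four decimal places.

0.5508

Communalities: 0.9260, 0.3874, 0.6626, 0.6929, 0.5577, 0.1923, 0.4370; Σh² = 3.8559.
Total variance with 7 standardized items is 7, so the solution explains 3.8559/7 = 0.5508.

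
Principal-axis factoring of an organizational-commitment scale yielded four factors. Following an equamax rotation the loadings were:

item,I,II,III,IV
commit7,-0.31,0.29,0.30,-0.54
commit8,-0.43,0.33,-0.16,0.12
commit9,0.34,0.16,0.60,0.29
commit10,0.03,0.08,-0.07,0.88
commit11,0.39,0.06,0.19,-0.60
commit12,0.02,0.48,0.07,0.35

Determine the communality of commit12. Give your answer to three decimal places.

h² = 0.02² + 0.48² + 0.07² + 0.35² = 0.0004 + 0.2304 + 0.0049 + 0.1225 = 0.3582

0.358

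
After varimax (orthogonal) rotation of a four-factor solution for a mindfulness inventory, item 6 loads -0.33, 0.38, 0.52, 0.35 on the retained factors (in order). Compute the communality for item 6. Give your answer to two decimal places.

0.65

h² = (-0.33)² + 0.38² + 0.52² + 0.35² = 0.1089 + 0.1444 + 0.2704 + 0.1225 = 0.6462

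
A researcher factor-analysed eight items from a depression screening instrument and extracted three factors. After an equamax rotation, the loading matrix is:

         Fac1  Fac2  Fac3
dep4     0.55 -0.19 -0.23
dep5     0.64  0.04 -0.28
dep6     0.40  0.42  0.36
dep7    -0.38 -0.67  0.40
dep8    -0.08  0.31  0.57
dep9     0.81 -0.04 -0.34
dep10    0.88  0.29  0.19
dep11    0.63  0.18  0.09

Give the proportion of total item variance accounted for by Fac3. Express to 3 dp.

SS loadings for Fac3 = (-0.23)² + (-0.28)² + 0.36² + 0.40² + 0.57² + (-0.34)² + 0.19² + 0.09² = 0.9056
Proportion of variance = 0.9056 / 8 = 0.1132.

0.113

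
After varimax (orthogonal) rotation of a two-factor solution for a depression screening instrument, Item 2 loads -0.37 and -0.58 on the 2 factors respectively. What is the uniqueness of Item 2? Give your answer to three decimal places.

h² = (-0.37)² + (-0.58)² = 0.1369 + 0.3364 = 0.4733
Uniqueness u² = 1 − h² = 1 − 0.4733 = 0.5267

0.527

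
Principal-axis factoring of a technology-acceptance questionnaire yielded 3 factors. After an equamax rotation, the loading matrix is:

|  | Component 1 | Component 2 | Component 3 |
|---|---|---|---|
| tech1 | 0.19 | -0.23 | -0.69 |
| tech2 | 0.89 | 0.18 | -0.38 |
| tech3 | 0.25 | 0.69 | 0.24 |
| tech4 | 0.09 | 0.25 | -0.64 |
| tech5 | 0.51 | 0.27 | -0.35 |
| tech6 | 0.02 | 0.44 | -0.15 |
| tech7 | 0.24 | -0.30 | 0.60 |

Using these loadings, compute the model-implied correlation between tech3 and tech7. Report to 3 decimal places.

r̂ = Σ λ_i·λ_j across factors = (0.25)(0.24) + (0.69)(-0.30) + (0.24)(0.60)
  = +0.0600 -0.2070 +0.1440 = -0.0030

-0.003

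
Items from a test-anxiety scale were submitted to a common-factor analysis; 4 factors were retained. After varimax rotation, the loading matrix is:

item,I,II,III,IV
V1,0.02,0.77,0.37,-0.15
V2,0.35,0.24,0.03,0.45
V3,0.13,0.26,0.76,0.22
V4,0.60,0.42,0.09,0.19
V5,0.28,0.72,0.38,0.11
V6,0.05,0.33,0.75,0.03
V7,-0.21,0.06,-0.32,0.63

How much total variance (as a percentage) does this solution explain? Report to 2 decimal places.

62.89%

Communalities: 0.7527, 0.3835, 0.7105, 0.5806, 0.7533, 0.6748, 0.5470; Σh² = 4.4024.
Total variance with 7 standardized items is 7, so the solution explains 4.4024/7 = 0.6289 = 62.89%.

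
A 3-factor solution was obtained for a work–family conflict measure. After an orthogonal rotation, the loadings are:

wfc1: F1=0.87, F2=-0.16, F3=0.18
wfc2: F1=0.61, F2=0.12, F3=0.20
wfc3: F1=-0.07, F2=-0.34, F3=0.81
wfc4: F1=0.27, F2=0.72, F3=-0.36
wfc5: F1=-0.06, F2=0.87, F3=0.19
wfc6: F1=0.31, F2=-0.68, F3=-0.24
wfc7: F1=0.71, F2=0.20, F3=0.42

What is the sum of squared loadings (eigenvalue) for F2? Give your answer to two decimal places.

1.93

SS loadings for F2 = (-0.16)² + 0.12² + (-0.34)² + 0.72² + 0.87² + (-0.68)² + 0.20² = 0.0256 + 0.0144 + 0.1156 + 0.5184 + 0.7569 + 0.4624 + 0.0400 = 1.9333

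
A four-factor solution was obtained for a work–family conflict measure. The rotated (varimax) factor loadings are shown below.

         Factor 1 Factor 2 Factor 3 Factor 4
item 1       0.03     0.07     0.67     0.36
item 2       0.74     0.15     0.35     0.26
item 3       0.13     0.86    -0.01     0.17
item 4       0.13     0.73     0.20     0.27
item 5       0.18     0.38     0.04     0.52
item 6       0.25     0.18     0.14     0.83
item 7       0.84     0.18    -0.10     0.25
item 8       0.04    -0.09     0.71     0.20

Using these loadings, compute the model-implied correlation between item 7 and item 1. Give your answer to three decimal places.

0.061

r̂ = Σ λ_i·λ_j across factors = (0.84)(0.03) + (0.18)(0.07) + (-0.10)(0.67) + (0.25)(0.36)
  = +0.0252 +0.0126 -0.0670 +0.0900 = 0.0608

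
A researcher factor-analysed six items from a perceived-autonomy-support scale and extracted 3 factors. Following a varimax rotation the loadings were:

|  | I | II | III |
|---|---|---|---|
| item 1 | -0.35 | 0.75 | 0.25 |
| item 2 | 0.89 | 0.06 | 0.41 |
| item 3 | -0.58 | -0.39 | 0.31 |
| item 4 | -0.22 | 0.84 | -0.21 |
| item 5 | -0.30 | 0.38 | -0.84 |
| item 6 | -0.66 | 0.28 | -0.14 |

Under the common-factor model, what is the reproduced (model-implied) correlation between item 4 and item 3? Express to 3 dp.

r̂ = Σ λ_i·λ_j across factors = (-0.22)(-0.58) + (0.84)(-0.39) + (-0.21)(0.31)
  = +0.1276 -0.3276 -0.0651 = -0.2651

-0.265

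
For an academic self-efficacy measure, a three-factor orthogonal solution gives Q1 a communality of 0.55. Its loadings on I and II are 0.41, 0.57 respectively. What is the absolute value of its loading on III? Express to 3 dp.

Under orthogonal rotation h² = Σλ², so λ_III² = h² − (0.4930) = 0.55 − 0.4930 = 0.0570.
|λ| = √0.0570 = 0.2387.

0.239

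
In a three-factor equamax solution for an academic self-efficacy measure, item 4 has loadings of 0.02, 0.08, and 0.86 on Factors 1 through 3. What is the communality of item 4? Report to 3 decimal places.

h² = 0.02² + 0.08² + 0.86² = 0.0004 + 0.0064 + 0.7396 = 0.7464

0.746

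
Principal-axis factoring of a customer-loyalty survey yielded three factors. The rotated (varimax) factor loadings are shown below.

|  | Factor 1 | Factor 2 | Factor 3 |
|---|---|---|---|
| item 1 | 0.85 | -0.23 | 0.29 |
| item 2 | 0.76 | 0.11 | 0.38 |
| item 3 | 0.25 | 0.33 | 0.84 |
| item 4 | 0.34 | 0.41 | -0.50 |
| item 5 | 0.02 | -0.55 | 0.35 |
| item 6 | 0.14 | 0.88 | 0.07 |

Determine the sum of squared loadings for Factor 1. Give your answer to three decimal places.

1.498

SS loadings for Factor 1 = 0.85² + 0.76² + 0.25² + 0.34² + 0.02² + 0.14² = 0.7225 + 0.5776 + 0.0625 + 0.1156 + 0.0004 + 0.0196 = 1.4982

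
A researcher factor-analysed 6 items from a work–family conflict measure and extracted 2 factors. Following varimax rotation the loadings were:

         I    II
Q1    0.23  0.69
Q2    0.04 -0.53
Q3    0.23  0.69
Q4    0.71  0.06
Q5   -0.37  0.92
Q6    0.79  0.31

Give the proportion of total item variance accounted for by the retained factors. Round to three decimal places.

0.592

SS loadings by factor: 1.3725, 2.1792; total = 3.5517.
Total variance with 6 standardized items is 6, so the solution explains 3.5517/6 = 0.5919.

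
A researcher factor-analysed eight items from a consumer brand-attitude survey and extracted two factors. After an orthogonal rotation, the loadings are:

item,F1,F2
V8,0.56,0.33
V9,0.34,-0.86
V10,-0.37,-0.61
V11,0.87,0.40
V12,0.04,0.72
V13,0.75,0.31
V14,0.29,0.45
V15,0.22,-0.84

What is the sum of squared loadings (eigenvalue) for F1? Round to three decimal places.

2.020

SS loadings for F1 = 0.56² + 0.34² + (-0.37)² + 0.87² + 0.04² + 0.75² + 0.29² + 0.22² = 0.3136 + 0.1156 + 0.1369 + 0.7569 + 0.0016 + 0.5625 + 0.0841 + 0.0484 = 2.0196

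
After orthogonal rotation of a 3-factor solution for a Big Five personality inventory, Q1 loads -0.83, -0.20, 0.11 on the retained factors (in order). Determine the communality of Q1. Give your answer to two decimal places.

h² = (-0.83)² + (-0.20)² + 0.11² = 0.6889 + 0.0400 + 0.0121 = 0.7410

0.74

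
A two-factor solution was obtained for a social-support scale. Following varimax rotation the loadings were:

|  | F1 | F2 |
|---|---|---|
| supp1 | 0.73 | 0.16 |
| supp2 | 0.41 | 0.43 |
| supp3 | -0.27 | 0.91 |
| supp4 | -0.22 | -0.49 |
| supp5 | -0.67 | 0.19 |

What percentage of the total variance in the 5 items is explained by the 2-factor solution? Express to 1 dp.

51.7%

Communalities: 0.5585, 0.3530, 0.9010, 0.2885, 0.4850; Σh² = 2.5860.
Total variance with 5 standardized items is 5, so the solution explains 2.5860/5 = 0.5172 = 51.72%.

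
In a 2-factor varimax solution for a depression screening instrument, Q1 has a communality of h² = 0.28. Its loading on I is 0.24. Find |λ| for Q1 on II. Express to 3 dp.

Under orthogonal rotation h² = Σλ², so λ_II² = h² − (0.0576) = 0.28 − 0.0576 = 0.2224.
|λ| = √0.2224 = 0.4716.

0.472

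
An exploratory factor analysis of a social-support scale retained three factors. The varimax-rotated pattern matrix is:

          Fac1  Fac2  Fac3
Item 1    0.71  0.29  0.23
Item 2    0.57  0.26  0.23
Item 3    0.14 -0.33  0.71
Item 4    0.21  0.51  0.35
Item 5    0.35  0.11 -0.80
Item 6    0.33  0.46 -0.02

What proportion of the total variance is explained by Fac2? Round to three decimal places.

0.124

SS loadings for Fac2 = 0.29² + 0.26² + (-0.33)² + 0.51² + 0.11² + 0.46² = 0.7444
Proportion of variance = 0.7444 / 6 = 0.1241.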